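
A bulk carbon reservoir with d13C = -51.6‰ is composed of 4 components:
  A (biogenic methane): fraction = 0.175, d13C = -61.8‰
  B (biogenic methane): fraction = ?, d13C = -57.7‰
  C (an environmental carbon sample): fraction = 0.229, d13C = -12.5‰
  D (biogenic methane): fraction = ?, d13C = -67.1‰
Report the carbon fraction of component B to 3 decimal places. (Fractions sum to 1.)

Let f_B and f_D be the unknown fractions; fractions sum to 1 so f_B + f_D = 0.596.
Mass balance: Σ fᵢ·δᵢ = δ_bulk ⇒ f_B·(-57.7) + f_D·(-67.1) = -51.6 − (-13.678) = -37.922
Substitute f_D = 0.596 − f_B:
f_B·(-57.7 − -67.1) = -37.922 − 0.596×(-67.1) = 2.069
f_B = 2.069 / 9.4 = 0.2201

0.220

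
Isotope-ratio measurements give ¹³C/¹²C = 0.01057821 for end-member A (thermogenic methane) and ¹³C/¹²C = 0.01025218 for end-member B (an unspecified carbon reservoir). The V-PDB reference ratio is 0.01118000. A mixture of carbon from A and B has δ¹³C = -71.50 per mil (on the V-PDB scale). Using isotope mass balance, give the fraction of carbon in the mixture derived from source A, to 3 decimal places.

δ_A = (0.01057821/0.01118000 − 1)×1000 = (0.946173 − 1)×1000 = -53.827 per mil
δ_B = (0.01025218/0.01118000 − 1)×1000 = (0.917011 − 1)×1000 = -82.989 per mil
f_A = (δ_mix − δ_B)/(δ_A − δ_B) = (-71.50 − (-82.989))/(-53.827 − (-82.989))
f_A = 11.489 / 29.162 = 0.3940

0.394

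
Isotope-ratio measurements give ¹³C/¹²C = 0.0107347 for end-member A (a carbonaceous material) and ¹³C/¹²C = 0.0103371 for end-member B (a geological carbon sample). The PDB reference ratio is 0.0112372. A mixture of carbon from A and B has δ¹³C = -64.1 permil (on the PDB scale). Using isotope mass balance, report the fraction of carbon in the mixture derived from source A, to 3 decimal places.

0.452

δ_A = (0.0107347/0.0112372 − 1)×1000 = (0.955282 − 1)×1000 = -44.718 permil
δ_B = (0.0103371/0.0112372 − 1)×1000 = (0.919900 − 1)×1000 = -80.100 permil
f_A = (δ_mix − δ_B)/(δ_A − δ_B) = (-64.1 − (-80.100))/(-44.718 − (-80.100))
f_A = 16.000 / 35.382 = 0.4522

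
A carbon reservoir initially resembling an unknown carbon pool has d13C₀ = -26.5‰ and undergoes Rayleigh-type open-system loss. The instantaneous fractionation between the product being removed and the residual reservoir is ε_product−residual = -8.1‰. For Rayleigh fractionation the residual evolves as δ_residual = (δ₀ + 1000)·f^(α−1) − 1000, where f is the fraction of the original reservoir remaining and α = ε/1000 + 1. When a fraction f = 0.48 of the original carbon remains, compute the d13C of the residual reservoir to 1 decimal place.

-20.7‰

Rayleigh residual: δ_res = (δ₀ + 1000)·f^(α−1) − 1000
α = ε/1000 + 1 = 0.99190, so α − 1 = -0.00810
f^(α−1) = 0.48^(-0.00810) = 1.005963
δ_res = (-26.5 + 1000) × 1.005963 − 1000 = 979.305 − 1000 = -20.70‰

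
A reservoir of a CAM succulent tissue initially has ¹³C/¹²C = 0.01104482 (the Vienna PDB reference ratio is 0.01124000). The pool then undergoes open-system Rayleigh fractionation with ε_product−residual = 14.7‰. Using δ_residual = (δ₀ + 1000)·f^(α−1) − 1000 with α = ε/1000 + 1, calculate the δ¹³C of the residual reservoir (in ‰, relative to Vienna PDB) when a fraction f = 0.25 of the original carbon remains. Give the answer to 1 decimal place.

δ₀ = (0.01104482/0.01124000 − 1)×1000 = (0.982635 − 1)×1000 = -17.365‰
α − 1 = ε/1000 = 0.0147
f^(α−1) = 0.25^(0.0147) = 0.979828
δ_res = (-17.365 + 1000) × 0.979828 − 1000 = 962.813 − 1000 = -37.19‰

-37.2‰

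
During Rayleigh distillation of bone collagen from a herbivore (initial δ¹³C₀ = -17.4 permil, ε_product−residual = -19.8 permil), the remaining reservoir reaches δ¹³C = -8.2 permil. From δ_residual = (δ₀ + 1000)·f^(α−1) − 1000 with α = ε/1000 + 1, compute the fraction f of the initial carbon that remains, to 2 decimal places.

α − 1 = ε/1000 = -0.0198
(δ_res + 1000)/(δ₀ + 1000) = (-8.2 + 1000)/(-17.4 + 1000) = 991.8/982.6 = 1.009363
f = 1.009363^(1/-0.0198) = exp(ln(1.009363)/-0.0198) = exp(0.00932/-0.0198)
f = exp(-0.4707) = 0.6246

0.62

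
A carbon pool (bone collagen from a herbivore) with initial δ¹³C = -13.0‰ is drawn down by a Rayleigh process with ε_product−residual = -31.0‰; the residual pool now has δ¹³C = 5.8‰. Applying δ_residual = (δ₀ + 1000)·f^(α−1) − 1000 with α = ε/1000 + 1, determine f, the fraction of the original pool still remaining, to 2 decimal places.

0.54

α − 1 = ε/1000 = -0.0310
(δ_res + 1000)/(δ₀ + 1000) = (5.8 + 1000)/(-13.0 + 1000) = 1005.8/987.0 = 1.019048
f = 1.019048^(1/-0.0310) = exp(ln(1.019048)/-0.0310) = exp(0.01887/-0.0310)
f = exp(-0.6087) = 0.5441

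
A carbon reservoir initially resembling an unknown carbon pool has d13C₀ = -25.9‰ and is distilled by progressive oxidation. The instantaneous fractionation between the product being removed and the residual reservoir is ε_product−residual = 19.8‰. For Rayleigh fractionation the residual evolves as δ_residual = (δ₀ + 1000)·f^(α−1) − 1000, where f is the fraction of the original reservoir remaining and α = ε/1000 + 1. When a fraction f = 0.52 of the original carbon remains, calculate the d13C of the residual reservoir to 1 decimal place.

-38.4‰

Rayleigh residual: δ_res = (δ₀ + 1000)·f^(α−1) − 1000
α = ε/1000 + 1 = 1.01980, so α − 1 = 0.01980
f^(α−1) = 0.52^(0.01980) = 0.987136
δ_res = (-25.9 + 1000) × 0.987136 − 1000 = 961.569 − 1000 = -38.43‰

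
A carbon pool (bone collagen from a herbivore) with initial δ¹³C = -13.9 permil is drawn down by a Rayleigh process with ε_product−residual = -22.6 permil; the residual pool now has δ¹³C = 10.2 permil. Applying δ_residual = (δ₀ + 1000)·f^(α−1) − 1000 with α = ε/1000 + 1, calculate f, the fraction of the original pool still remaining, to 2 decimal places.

α − 1 = ε/1000 = -0.0226
(δ_res + 1000)/(δ₀ + 1000) = (10.2 + 1000)/(-13.9 + 1000) = 1010.2/986.1 = 1.024440
f = 1.024440^(1/-0.0226) = exp(ln(1.024440)/-0.0226) = exp(0.02415/-0.0226)
f = exp(-1.0684) = 0.3436

0.34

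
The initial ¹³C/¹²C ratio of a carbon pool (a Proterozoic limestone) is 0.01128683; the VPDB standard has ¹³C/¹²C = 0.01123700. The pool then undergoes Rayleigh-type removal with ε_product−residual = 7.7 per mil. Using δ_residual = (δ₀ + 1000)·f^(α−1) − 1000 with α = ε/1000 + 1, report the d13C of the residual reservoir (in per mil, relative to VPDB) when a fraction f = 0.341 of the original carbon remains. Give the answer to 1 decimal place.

-3.9 per mil

δ₀ = (0.01128683/0.01123700 − 1)×1000 = (1.004434 − 1)×1000 = 4.434 per mil
α − 1 = ε/1000 = 0.0077
f^(α−1) = 0.341^(0.0077) = 0.991750
δ_res = (4.434 + 1000) × 0.991750 − 1000 = 996.148 − 1000 = -3.85 per mil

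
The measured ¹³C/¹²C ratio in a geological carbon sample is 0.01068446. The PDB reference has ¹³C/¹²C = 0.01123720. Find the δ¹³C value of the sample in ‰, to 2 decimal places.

-49.19‰

δ¹³C = (R_sample / R_standard − 1) × 1000
R_sample / R_standard = 0.01068446 / 0.01123720 = 0.950812
δ¹³C = (0.950812 − 1) × 1000 = -49.188‰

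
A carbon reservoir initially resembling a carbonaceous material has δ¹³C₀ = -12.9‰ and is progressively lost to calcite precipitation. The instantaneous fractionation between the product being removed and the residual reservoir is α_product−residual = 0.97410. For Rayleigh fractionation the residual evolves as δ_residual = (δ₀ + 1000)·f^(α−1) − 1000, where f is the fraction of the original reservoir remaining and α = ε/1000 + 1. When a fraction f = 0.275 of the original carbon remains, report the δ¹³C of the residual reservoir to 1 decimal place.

20.7‰

Rayleigh residual: δ_res = (δ₀ + 1000)·f^(α−1) − 1000
α − 1 = -0.02590
f^(α−1) = 0.275^(-0.02590) = 1.034002
δ_res = (-12.9 + 1000) × 1.034002 − 1000 = 1020.663 − 1000 = 20.66‰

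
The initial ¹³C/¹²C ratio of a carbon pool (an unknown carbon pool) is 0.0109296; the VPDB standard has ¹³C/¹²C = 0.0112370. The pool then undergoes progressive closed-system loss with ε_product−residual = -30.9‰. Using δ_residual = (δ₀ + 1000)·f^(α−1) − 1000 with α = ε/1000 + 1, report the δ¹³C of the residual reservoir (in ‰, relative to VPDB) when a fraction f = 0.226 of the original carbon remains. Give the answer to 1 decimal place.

18.4‰

δ₀ = (0.0109296/0.0112370 − 1)×1000 = (0.972644 − 1)×1000 = -27.356‰
α − 1 = ε/1000 = -0.0309
f^(α−1) = 0.226^(-0.0309) = 1.047027
δ_res = (-27.356 + 1000) × 1.047027 − 1000 = 1018.385 − 1000 = 18.38‰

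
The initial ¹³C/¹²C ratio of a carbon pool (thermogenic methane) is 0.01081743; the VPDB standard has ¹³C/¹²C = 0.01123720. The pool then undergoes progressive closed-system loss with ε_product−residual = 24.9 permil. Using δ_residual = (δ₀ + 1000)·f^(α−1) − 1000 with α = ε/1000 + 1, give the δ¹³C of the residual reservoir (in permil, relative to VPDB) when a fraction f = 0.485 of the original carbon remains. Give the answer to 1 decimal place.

δ₀ = (0.01081743/0.01123720 − 1)×1000 = (0.962645 − 1)×1000 = -37.355 permil
α − 1 = ε/1000 = 0.0249
f^(α−1) = 0.485^(0.0249) = 0.982144
δ_res = (-37.355 + 1000) × 0.982144 − 1000 = 945.455 − 1000 = -54.54 permil

-54.5 permil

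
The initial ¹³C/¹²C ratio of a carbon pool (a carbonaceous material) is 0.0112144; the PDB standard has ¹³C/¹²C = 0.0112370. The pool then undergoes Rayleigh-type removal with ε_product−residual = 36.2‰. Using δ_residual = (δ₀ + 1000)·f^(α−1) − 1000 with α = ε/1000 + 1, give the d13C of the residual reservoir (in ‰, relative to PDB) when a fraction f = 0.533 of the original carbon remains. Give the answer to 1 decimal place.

-24.5‰

δ₀ = (0.0112144/0.0112370 − 1)×1000 = (0.997989 − 1)×1000 = -2.011‰
α − 1 = ε/1000 = 0.0362
f^(α−1) = 0.533^(0.0362) = 0.977479
δ_res = (-2.011 + 1000) × 0.977479 − 1000 = 975.513 − 1000 = -24.49‰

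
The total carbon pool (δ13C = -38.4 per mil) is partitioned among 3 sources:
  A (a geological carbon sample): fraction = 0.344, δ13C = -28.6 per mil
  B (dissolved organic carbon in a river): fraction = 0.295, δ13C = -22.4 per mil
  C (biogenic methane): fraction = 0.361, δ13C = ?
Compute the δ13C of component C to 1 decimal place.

-60.8 per mil

Isotope mass balance: δ_bulk = Σ fᵢ·δᵢ.
-38.4 = 0.344×(-28.6) + 0.295×(-22.4) + 0.361×δ_C
0.361·δ_C = -38.4 − (-16.446) = -21.954
δ_C = -21.954 / 0.361 = -60.81 per mil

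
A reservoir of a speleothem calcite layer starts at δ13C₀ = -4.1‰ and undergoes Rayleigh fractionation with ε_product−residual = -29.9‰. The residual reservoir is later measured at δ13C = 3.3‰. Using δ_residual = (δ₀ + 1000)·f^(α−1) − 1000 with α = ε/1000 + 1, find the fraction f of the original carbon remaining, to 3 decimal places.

α − 1 = ε/1000 = -0.0299
(δ_res + 1000)/(δ₀ + 1000) = (3.3 + 1000)/(-4.1 + 1000) = 1003.3/995.9 = 1.007430
f = 1.007430^(1/-0.0299) = exp(ln(1.007430)/-0.0299) = exp(0.00740/-0.0299)
f = exp(-0.2476) = 0.7807

0.781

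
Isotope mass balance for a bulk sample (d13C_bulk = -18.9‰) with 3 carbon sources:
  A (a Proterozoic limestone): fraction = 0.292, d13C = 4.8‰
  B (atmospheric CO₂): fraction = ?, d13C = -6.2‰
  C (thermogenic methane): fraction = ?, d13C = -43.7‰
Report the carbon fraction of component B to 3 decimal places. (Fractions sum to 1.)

0.284

Let f_B and f_C be the unknown fractions; fractions sum to 1 so f_B + f_C = 0.708.
Mass balance: Σ fᵢ·δᵢ = δ_bulk ⇒ f_B·(-6.2) + f_C·(-43.7) = -18.9 − (1.402) = -20.302
Substitute f_C = 0.708 − f_B:
f_B·(-6.2 − -43.7) = -20.302 − 0.708×(-43.7) = 10.638
f_B = 10.638 / 37.5 = 0.2837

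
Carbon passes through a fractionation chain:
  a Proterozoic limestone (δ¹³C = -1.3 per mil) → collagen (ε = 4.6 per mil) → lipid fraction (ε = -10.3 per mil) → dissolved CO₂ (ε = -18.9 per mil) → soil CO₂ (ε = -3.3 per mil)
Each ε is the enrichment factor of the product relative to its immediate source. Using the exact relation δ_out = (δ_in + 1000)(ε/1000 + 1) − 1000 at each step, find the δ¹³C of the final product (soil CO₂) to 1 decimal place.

-29.0 per mil

step 1: δ = (-1.30 + 1000)·(4.6/1000 + 1) − 1000 = 3.29 per mil
step 2: δ = (3.29 + 1000)·(-10.3/1000 + 1) − 1000 = -7.04 per mil
step 3: δ = (-7.04 + 1000)·(-18.9/1000 + 1) − 1000 = -25.81 per mil
step 4: δ = (-25.81 + 1000)·(-3.3/1000 + 1) − 1000 = -29.02 per mil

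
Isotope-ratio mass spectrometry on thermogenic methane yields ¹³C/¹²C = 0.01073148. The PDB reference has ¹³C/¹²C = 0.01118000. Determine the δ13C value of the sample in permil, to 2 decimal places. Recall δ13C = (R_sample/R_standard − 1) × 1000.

-40.12 permil

δ13C = (R_sample / R_standard − 1) × 1000
R_sample / R_standard = 0.01073148 / 0.01118000 = 0.959882
δ13C = (0.959882 − 1) × 1000 = -40.118 permil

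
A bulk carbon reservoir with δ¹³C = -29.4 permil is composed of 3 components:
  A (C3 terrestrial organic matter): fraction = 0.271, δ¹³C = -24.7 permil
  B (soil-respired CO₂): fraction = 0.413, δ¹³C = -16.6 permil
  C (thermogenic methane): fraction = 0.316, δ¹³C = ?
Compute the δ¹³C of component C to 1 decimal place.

-50.2 permil

Isotope mass balance: δ_bulk = Σ fᵢ·δᵢ.
-29.4 = 0.271×(-24.7) + 0.413×(-16.6) + 0.316×δ_C
0.316·δ_C = -29.4 − (-13.550) = -15.850
δ_C = -15.850 / 0.316 = -50.16 permil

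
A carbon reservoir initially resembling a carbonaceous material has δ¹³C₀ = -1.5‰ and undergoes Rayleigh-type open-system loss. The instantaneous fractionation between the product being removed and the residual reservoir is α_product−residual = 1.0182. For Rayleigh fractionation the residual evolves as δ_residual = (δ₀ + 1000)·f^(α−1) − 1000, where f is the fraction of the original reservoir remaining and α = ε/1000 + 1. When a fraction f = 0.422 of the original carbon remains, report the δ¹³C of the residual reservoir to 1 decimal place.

Rayleigh residual: δ_res = (δ₀ + 1000)·f^(α−1) − 1000
α − 1 = 0.01820
f^(α−1) = 0.422^(0.01820) = 0.984421
δ_res = (-1.5 + 1000) × 0.984421 − 1000 = 982.944 − 1000 = -17.06‰

-17.1‰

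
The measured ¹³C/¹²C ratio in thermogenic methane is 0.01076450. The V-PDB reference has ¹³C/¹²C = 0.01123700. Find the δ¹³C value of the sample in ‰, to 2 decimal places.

δ¹³C = (R_sample / R_standard − 1) × 1000
R_sample / R_standard = 0.01076450 / 0.01123700 = 0.957951
δ¹³C = (0.957951 − 1) × 1000 = -42.049‰

-42.05‰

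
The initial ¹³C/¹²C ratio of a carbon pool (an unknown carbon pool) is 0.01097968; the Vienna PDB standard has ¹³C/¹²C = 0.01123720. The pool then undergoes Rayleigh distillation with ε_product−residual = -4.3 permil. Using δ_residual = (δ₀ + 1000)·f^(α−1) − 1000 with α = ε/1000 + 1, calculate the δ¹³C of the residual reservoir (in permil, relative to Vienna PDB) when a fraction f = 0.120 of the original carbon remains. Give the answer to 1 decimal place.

-14.0 permil

δ₀ = (0.01097968/0.01123720 − 1)×1000 = (0.977083 − 1)×1000 = -22.917 permil
α − 1 = ε/1000 = -0.0043
f^(α−1) = 0.120^(-0.0043) = 1.009159
δ_res = (-22.917 + 1000) × 1.009159 − 1000 = 986.032 − 1000 = -13.97 permil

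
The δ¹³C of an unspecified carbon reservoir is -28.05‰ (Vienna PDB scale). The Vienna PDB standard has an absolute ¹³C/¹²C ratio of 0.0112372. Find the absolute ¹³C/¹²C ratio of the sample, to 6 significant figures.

0.0109220

R_sample = R_standard × (δ¹³C/1000 + 1)
R_sample = 0.0112372 × (-28.05/1000 + 1) = 0.0112372 × 0.971950
R_sample = 0.0109220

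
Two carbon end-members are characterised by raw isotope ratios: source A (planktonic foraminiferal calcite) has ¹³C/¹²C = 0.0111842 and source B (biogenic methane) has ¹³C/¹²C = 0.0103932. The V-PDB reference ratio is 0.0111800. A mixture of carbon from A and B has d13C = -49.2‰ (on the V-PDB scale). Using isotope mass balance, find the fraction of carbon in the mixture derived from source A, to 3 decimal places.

0.299

δ_A = (0.0111842/0.0111800 − 1)×1000 = (1.000376 − 1)×1000 = 0.376‰
δ_B = (0.0103932/0.0111800 − 1)×1000 = (0.929624 − 1)×1000 = -70.376‰
f_A = (δ_mix − δ_B)/(δ_A − δ_B) = (-49.2 − (-70.376))/(0.376 − (-70.376))
f_A = 21.176 / 70.751 = 0.2993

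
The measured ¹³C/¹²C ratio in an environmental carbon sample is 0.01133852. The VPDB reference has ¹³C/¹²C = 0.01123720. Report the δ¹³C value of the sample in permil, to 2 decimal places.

δ¹³C = (R_sample / R_standard − 1) × 1000
R_sample / R_standard = 0.01133852 / 0.01123720 = 1.009016
δ¹³C = (1.009016 − 1) × 1000 = 9.016 permil

9.02 permil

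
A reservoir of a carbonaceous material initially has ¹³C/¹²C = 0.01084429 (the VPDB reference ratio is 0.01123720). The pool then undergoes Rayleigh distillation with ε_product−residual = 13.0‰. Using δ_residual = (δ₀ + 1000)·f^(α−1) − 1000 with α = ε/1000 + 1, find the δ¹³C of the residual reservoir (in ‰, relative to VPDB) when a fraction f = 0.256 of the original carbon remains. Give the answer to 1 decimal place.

-51.9‰

δ₀ = (0.01084429/0.01123720 − 1)×1000 = (0.965035 − 1)×1000 = -34.965‰
α − 1 = ε/1000 = 0.0130
f^(α−1) = 0.256^(0.0130) = 0.982442
δ_res = (-34.965 + 1000) × 0.982442 − 1000 = 948.091 − 1000 = -51.91‰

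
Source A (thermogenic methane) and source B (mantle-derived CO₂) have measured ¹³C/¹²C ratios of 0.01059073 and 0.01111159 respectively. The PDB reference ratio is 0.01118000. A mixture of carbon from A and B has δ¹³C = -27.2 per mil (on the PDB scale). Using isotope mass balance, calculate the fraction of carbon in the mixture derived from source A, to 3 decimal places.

δ_A = (0.01059073/0.01118000 − 1)×1000 = (0.947292 − 1)×1000 = -52.708 per mil
δ_B = (0.01111159/0.01118000 − 1)×1000 = (0.993881 − 1)×1000 = -6.119 per mil
f_A = (δ_mix − δ_B)/(δ_A − δ_B) = (-27.2 − (-6.119))/(-52.708 − (-6.119))
f_A = -21.081 / -46.589 = 0.4525

0.452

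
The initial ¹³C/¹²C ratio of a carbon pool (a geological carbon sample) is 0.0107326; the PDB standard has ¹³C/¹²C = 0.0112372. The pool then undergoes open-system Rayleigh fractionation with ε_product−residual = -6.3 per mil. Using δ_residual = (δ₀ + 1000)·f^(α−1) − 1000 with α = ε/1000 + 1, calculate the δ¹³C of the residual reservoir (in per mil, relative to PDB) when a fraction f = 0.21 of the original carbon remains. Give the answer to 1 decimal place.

δ₀ = (0.0107326/0.0112372 − 1)×1000 = (0.955096 − 1)×1000 = -44.904 per mil
α − 1 = ε/1000 = -0.0063
f^(α−1) = 0.21^(-0.0063) = 1.009881
δ_res = (-44.904 + 1000) × 1.009881 − 1000 = 964.532 − 1000 = -35.47 per mil

-35.5 per mil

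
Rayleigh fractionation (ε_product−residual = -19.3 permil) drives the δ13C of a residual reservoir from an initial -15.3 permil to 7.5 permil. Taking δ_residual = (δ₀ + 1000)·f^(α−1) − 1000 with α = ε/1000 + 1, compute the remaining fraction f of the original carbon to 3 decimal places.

0.305

α − 1 = ε/1000 = -0.0193
(δ_res + 1000)/(δ₀ + 1000) = (7.5 + 1000)/(-15.3 + 1000) = 1007.5/984.7 = 1.023154
f = 1.023154^(1/-0.0193) = exp(ln(1.023154)/-0.0193) = exp(0.02289/-0.0193)
f = exp(-1.1860) = 0.3054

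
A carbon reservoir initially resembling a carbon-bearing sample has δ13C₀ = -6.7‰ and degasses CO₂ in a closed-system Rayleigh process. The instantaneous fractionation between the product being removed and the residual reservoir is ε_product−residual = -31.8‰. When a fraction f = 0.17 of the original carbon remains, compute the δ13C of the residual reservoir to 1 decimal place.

Rayleigh residual: δ_res = (δ₀ + 1000)·f^(α−1) − 1000
α = ε/1000 + 1 = 0.96820, so α − 1 = -0.03180
f^(α−1) = 0.17^(-0.03180) = 1.057966
δ_res = (-6.7 + 1000) × 1.057966 − 1000 = 1050.878 − 1000 = 50.88‰

50.9‰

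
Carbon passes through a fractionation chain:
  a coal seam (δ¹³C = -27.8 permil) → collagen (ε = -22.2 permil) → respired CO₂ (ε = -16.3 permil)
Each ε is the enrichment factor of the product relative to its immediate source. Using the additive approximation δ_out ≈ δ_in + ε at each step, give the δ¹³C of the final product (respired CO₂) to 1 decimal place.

step 1: δ ≈ -27.8 + (-22.2) = -50.0 permil
step 2: δ ≈ -50.0 + (-16.3) = -66.3 permil

-66.3 permil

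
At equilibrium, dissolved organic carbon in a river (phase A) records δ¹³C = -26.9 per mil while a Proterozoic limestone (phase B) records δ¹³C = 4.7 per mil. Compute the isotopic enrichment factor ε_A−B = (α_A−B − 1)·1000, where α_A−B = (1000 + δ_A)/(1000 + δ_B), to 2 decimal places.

-31.45 per mil

α_A−B = (1000 + -26.9) / (1000 + 4.7) = 973.1 / 1004.7 = 0.968548
ε_A−B = (0.968548 − 1) × 1000 = -31.452 per mil
(The approximation ε ≈ δ_A − δ_B would give -31.6 per mil.)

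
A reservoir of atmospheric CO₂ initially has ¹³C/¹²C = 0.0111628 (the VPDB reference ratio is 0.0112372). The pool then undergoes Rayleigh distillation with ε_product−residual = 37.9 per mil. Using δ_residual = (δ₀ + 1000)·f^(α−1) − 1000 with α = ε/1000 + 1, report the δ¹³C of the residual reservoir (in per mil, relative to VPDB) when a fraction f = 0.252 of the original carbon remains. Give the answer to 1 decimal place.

-57.2 per mil

δ₀ = (0.0111628/0.0112372 − 1)×1000 = (0.993379 − 1)×1000 = -6.621 per mil
α − 1 = ε/1000 = 0.0379
f^(α−1) = 0.252^(0.0379) = 0.949102
δ_res = (-6.621 + 1000) × 0.949102 − 1000 = 942.819 − 1000 = -57.18 per mil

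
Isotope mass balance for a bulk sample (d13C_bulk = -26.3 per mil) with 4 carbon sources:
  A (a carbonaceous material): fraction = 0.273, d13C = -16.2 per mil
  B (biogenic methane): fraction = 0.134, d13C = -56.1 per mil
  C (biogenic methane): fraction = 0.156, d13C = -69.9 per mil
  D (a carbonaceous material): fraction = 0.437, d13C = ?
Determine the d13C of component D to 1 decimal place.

-7.9 per mil

Isotope mass balance: δ_bulk = Σ fᵢ·δᵢ.
-26.3 = 0.273×(-16.2) + 0.134×(-56.1) + 0.156×(-69.9) + 0.437×δ_D
0.437·δ_D = -26.3 − (-22.844) = -3.456
δ_D = -3.456 / 0.437 = -7.91 per mil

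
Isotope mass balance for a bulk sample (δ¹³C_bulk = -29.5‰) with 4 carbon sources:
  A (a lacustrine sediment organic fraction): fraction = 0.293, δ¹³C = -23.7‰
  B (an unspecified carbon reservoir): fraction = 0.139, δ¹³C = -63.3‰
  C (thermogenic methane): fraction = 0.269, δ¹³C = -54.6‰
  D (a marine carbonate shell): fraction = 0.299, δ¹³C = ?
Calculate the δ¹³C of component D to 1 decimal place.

Isotope mass balance: δ_bulk = Σ fᵢ·δᵢ.
-29.5 = 0.293×(-23.7) + 0.139×(-63.3) + 0.269×(-54.6) + 0.299×δ_D
0.299·δ_D = -29.5 − (-30.430) = 0.930
δ_D = 0.930 / 0.299 = 3.11‰

3.1‰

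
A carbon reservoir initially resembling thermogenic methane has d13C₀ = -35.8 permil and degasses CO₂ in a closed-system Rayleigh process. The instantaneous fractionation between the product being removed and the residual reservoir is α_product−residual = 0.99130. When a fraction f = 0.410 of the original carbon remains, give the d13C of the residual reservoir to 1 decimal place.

-28.3 permil

Rayleigh residual: δ_res = (δ₀ + 1000)·f^(α−1) − 1000
α − 1 = -0.00870
f^(α−1) = 0.410^(-0.00870) = 1.007787
δ_res = (-35.8 + 1000) × 1.007787 − 1000 = 971.708 − 1000 = -28.29 permil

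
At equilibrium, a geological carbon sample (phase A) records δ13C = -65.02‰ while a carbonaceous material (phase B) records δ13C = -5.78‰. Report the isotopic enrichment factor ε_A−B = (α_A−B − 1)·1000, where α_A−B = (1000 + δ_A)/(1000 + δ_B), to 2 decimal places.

α_A−B = (1000 + -65.02) / (1000 + -5.78) = 934.98 / 994.22 = 0.940416
ε_A−B = (0.940416 − 1) × 1000 = -59.584‰
(The approximation ε ≈ δ_A − δ_B would give -59.24‰.)

-59.58‰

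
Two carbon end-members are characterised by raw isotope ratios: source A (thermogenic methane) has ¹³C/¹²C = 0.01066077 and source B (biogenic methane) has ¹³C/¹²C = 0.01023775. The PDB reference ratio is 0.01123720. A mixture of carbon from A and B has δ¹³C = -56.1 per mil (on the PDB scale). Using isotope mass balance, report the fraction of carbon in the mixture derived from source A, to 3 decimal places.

0.872

δ_A = (0.01066077/0.01123720 − 1)×1000 = (0.948703 − 1)×1000 = -51.297 per mil
δ_B = (0.01023775/0.01123720 − 1)×1000 = (0.911059 − 1)×1000 = -88.941 per mil
f_A = (δ_mix − δ_B)/(δ_A − δ_B) = (-56.1 − (-88.941))/(-51.297 − (-88.941))
f_A = 32.841 / 37.645 = 0.8724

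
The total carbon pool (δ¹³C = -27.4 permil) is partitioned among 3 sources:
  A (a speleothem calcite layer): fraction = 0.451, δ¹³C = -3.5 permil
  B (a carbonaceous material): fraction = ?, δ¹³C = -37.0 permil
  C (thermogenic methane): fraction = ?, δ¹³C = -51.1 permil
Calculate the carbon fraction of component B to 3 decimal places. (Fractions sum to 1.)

0.158

Let f_B and f_C be the unknown fractions; fractions sum to 1 so f_B + f_C = 0.549.
Mass balance: Σ fᵢ·δᵢ = δ_bulk ⇒ f_B·(-37.0) + f_C·(-51.1) = -27.4 − (-1.579) = -25.822
Substitute f_C = 0.549 − f_B:
f_B·(-37.0 − -51.1) = -25.822 − 0.549×(-51.1) = 2.232
f_B = 2.232 / 14.1 = 0.1583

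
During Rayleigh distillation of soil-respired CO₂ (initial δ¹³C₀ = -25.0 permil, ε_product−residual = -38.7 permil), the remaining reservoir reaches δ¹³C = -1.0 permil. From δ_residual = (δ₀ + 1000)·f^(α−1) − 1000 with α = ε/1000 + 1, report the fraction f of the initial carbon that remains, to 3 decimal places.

0.533

α − 1 = ε/1000 = -0.0387
(δ_res + 1000)/(δ₀ + 1000) = (-1.0 + 1000)/(-25.0 + 1000) = 999.0/975.0 = 1.024615
f = 1.024615^(1/-0.0387) = exp(ln(1.024615)/-0.0387) = exp(0.02432/-0.0387)
f = exp(-0.6284) = 0.5335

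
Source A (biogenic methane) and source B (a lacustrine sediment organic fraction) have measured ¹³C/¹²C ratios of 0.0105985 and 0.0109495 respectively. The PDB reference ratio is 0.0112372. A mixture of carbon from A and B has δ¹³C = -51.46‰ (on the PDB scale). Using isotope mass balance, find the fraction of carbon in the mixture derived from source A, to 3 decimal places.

δ_A = (0.0105985/0.0112372 − 1)×1000 = (0.943162 − 1)×1000 = -56.838‰
δ_B = (0.0109495/0.0112372 − 1)×1000 = (0.974398 − 1)×1000 = -25.602‰
f_A = (δ_mix − δ_B)/(δ_A − δ_B) = (-51.46 − (-25.602))/(-56.838 − (-25.602))
f_A = -25.858 / -31.236 = 0.8278

0.828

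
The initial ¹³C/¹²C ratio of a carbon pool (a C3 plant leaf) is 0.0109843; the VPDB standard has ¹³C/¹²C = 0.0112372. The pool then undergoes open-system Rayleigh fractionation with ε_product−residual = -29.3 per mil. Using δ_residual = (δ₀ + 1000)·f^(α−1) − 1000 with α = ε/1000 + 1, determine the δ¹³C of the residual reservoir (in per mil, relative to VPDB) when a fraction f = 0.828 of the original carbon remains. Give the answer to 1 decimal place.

-17.1 per mil

δ₀ = (0.0109843/0.0112372 − 1)×1000 = (0.977494 − 1)×1000 = -22.506 per mil
α − 1 = ε/1000 = -0.0293
f^(α−1) = 0.828^(-0.0293) = 1.005545
δ_res = (-22.506 + 1000) × 1.005545 − 1000 = 982.915 − 1000 = -17.08 per mil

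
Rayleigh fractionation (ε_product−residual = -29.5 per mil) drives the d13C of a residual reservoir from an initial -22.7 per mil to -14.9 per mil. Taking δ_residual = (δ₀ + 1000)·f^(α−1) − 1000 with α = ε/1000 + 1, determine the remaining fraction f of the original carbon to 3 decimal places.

0.764

α − 1 = ε/1000 = -0.0295
(δ_res + 1000)/(δ₀ + 1000) = (-14.9 + 1000)/(-22.7 + 1000) = 985.1/977.3 = 1.007981
f = 1.007981^(1/-0.0295) = exp(ln(1.007981)/-0.0295) = exp(0.00795/-0.0295)
f = exp(-0.2695) = 0.7638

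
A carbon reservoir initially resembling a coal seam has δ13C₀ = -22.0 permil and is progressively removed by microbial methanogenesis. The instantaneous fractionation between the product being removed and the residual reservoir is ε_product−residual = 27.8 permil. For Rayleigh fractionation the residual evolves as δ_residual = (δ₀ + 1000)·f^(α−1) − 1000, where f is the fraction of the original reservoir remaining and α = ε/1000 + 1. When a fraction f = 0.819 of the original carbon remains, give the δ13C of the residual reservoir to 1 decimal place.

Rayleigh residual: δ_res = (δ₀ + 1000)·f^(α−1) − 1000
α = ε/1000 + 1 = 1.02780, so α − 1 = 0.02780
f^(α−1) = 0.819^(0.02780) = 0.994465
δ_res = (-22.0 + 1000) × 0.994465 − 1000 = 972.586 − 1000 = -27.41 permil

-27.4 permil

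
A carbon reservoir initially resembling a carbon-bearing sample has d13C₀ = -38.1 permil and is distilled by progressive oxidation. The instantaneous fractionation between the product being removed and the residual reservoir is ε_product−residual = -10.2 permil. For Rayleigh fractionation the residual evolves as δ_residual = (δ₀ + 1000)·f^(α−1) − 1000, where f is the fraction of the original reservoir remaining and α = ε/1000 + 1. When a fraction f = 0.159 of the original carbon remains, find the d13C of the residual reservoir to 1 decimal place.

-19.9 permil

Rayleigh residual: δ_res = (δ₀ + 1000)·f^(α−1) − 1000
α = ε/1000 + 1 = 0.98980, so α − 1 = -0.01020
f^(α−1) = 0.159^(-0.01020) = 1.018933
δ_res = (-38.1 + 1000) × 1.018933 − 1000 = 980.112 − 1000 = -19.89 permil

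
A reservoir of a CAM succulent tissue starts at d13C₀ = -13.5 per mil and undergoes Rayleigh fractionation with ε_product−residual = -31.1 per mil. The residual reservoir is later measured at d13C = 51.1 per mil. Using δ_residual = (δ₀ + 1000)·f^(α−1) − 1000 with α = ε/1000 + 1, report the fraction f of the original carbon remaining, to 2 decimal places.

α − 1 = ε/1000 = -0.0311
(δ_res + 1000)/(δ₀ + 1000) = (51.1 + 1000)/(-13.5 + 1000) = 1051.1/986.5 = 1.065484
f = 1.065484^(1/-0.0311) = exp(ln(1.065484)/-0.0311) = exp(0.06343/-0.0311)
f = exp(-2.0395) = 0.1301

0.13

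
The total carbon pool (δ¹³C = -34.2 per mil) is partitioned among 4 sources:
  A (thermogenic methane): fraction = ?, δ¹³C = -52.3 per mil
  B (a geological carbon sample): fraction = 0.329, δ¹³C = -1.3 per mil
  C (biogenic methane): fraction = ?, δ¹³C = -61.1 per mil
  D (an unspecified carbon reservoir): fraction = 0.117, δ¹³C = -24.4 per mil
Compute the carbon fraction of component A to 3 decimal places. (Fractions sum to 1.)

0.333

Let f_A and f_C be the unknown fractions; fractions sum to 1 so f_A + f_C = 0.554.
Mass balance: Σ fᵢ·δᵢ = δ_bulk ⇒ f_A·(-52.3) + f_C·(-61.1) = -34.2 − (-3.283) = -30.918
Substitute f_C = 0.554 − f_A:
f_A·(-52.3 − -61.1) = -30.918 − 0.554×(-61.1) = 2.932
f_A = 2.932 / 8.8 = 0.3332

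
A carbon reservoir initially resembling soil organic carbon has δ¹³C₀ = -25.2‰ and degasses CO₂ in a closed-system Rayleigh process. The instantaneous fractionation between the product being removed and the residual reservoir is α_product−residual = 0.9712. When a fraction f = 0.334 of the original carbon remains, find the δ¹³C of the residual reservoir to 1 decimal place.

6.1‰

Rayleigh residual: δ_res = (δ₀ + 1000)·f^(α−1) − 1000
α − 1 = -0.02880
f^(α−1) = 0.334^(-0.02880) = 1.032087
δ_res = (-25.2 + 1000) × 1.032087 − 1000 = 1006.078 − 1000 = 6.08‰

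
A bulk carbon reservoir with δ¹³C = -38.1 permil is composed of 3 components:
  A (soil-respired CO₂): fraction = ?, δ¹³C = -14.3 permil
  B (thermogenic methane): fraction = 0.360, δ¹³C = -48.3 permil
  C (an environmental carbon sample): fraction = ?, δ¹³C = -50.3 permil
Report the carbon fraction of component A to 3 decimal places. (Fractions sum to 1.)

Let f_A and f_C be the unknown fractions; fractions sum to 1 so f_A + f_C = 0.640.
Mass balance: Σ fᵢ·δᵢ = δ_bulk ⇒ f_A·(-14.3) + f_C·(-50.3) = -38.1 − (-17.388) = -20.712
Substitute f_C = 0.640 − f_A:
f_A·(-14.3 − -50.3) = -20.712 − 0.640×(-50.3) = 11.480
f_A = 11.480 / 36.0 = 0.3189

0.319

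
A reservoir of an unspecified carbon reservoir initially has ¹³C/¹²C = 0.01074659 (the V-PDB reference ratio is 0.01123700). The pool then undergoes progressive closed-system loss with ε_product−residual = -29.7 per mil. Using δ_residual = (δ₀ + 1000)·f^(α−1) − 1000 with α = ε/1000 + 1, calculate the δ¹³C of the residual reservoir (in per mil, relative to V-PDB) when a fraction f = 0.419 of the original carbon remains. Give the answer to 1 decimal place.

-18.6 per mil

δ₀ = (0.01074659/0.01123700 − 1)×1000 = (0.956358 − 1)×1000 = -43.642 per mil
α − 1 = ε/1000 = -0.0297
f^(α−1) = 0.419^(-0.0297) = 1.026172
δ_res = (-43.642 + 1000) × 1.026172 − 1000 = 981.388 − 1000 = -18.61 per mil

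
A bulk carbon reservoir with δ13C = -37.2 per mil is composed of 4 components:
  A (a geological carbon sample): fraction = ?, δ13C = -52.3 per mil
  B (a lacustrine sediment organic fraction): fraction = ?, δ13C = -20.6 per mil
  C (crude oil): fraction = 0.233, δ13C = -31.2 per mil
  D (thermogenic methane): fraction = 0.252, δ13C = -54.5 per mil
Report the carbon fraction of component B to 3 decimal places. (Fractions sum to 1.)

0.339

Let f_B and f_A be the unknown fractions; fractions sum to 1 so f_B + f_A = 0.515.
Mass balance: Σ fᵢ·δᵢ = δ_bulk ⇒ f_B·(-20.6) + f_A·(-52.3) = -37.2 − (-21.004) = -16.196
Substitute f_A = 0.515 − f_B:
f_B·(-20.6 − -52.3) = -16.196 − 0.515×(-52.3) = 10.738
f_B = 10.738 / 31.7 = 0.3387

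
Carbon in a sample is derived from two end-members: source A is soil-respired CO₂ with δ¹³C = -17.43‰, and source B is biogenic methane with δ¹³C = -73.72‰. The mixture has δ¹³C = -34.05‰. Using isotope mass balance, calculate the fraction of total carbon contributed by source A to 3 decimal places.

0.705

δ_mix = f_A·δ_A + (1 − f_A)·δ_B  ⇒  f_A = (δ_mix − δ_B)/(δ_A − δ_B)
f_A = (-34.05 − (-73.72)) / (-17.43 − (-73.72))
f_A = 39.67 / 56.29 = 0.7047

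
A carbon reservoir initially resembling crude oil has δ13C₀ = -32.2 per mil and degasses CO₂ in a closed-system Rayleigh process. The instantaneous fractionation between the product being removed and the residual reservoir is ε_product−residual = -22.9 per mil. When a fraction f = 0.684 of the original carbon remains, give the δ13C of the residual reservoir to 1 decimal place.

Rayleigh residual: δ_res = (δ₀ + 1000)·f^(α−1) − 1000
α = ε/1000 + 1 = 0.97710, so α − 1 = -0.02290
f^(α−1) = 0.684^(-0.02290) = 1.008735
δ_res = (-32.2 + 1000) × 1.008735 − 1000 = 976.254 − 1000 = -23.75 per mil

-23.7 per mil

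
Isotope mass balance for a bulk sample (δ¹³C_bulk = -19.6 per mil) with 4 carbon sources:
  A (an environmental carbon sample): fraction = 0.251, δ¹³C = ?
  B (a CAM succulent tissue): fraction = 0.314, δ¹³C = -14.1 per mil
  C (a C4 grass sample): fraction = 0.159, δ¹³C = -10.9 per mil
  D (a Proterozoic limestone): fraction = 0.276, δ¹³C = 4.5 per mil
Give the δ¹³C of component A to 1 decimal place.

Isotope mass balance: δ_bulk = Σ fᵢ·δᵢ.
-19.6 = 0.251×δ_A + 0.314×(-14.1) + 0.159×(-10.9) + 0.276×(4.5)
0.251·δ_A = -19.6 − (-4.918) = -14.682
δ_A = -14.682 / 0.251 = -58.49 per mil

-58.5 per mil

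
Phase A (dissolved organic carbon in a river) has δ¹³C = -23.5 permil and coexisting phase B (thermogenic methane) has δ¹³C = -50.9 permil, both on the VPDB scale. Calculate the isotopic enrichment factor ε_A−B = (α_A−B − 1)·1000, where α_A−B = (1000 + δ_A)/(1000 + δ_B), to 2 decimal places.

28.87 permil

α_A−B = (1000 + -23.5) / (1000 + -50.9) = 976.5 / 949.1 = 1.028869
ε_A−B = (1.028869 − 1) × 1000 = 28.869 permil
(The approximation ε ≈ δ_A − δ_B would give 27.4 permil.)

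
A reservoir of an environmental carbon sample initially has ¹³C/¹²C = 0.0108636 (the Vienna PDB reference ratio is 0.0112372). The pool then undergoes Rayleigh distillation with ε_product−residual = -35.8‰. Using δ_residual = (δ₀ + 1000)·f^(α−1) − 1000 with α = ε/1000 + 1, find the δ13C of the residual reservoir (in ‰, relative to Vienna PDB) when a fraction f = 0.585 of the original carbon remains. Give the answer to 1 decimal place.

δ₀ = (0.0108636/0.0112372 − 1)×1000 = (0.966753 − 1)×1000 = -33.247‰
α − 1 = ε/1000 = -0.0358
f^(α−1) = 0.585^(-0.0358) = 1.019379
δ_res = (-33.247 + 1000) × 1.019379 − 1000 = 985.488 − 1000 = -14.51‰

-14.5‰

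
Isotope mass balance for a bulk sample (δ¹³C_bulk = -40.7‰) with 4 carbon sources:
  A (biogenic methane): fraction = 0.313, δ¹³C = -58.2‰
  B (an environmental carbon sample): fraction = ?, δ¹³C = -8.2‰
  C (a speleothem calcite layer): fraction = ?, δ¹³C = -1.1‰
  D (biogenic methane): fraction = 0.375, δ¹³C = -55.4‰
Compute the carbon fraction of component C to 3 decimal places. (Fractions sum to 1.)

Let f_C and f_B be the unknown fractions; fractions sum to 1 so f_C + f_B = 0.312.
Mass balance: Σ fᵢ·δᵢ = δ_bulk ⇒ f_C·(-1.1) + f_B·(-8.2) = -40.7 − (-38.992) = -1.708
Substitute f_B = 0.312 − f_C:
f_C·(-1.1 − -8.2) = -1.708 − 0.312×(-8.2) = 0.850
f_C = 0.850 / 7.1 = 0.1197

0.120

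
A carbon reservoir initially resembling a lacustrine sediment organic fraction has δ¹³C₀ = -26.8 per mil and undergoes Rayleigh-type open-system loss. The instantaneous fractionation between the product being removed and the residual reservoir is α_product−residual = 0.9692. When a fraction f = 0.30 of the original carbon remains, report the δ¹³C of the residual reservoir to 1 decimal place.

Rayleigh residual: δ_res = (δ₀ + 1000)·f^(α−1) − 1000
α − 1 = -0.03080
f^(α−1) = 0.30^(-0.03080) = 1.037778
δ_res = (-26.8 + 1000) × 1.037778 − 1000 = 1009.966 − 1000 = 9.97 per mil

10.0 per mil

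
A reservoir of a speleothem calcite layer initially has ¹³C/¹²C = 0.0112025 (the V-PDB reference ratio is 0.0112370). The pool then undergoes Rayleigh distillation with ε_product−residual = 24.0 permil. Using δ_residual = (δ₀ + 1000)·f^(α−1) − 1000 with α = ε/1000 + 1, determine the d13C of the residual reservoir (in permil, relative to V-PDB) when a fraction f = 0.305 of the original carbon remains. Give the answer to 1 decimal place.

δ₀ = (0.0112025/0.0112370 − 1)×1000 = (0.996930 − 1)×1000 = -3.070 permil
α − 1 = ε/1000 = 0.0240
f^(α−1) = 0.305^(0.0240) = 0.971904
δ_res = (-3.070 + 1000) × 0.971904 − 1000 = 968.920 − 1000 = -31.08 permil

-31.1 permil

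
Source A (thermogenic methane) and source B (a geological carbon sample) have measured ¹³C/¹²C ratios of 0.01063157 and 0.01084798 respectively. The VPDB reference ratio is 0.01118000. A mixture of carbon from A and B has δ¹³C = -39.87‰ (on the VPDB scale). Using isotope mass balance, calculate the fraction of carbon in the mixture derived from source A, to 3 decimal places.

0.526

δ_A = (0.01063157/0.01118000 − 1)×1000 = (0.950945 − 1)×1000 = -49.055‰
δ_B = (0.01084798/0.01118000 − 1)×1000 = (0.970302 − 1)×1000 = -29.698‰
f_A = (δ_mix − δ_B)/(δ_A − δ_B) = (-39.87 − (-29.698))/(-49.055 − (-29.698))
f_A = -10.172 / -19.357 = 0.5255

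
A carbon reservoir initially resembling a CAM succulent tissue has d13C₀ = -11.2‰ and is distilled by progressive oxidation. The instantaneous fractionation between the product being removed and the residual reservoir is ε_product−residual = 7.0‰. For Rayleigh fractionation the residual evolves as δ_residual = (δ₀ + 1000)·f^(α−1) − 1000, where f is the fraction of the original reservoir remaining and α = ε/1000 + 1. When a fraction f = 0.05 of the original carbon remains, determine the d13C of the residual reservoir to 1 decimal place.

-31.7‰

Rayleigh residual: δ_res = (δ₀ + 1000)·f^(α−1) − 1000
α = ε/1000 + 1 = 1.00700, so α − 1 = 0.00700
f^(α−1) = 0.05^(0.00700) = 0.979248
δ_res = (-11.2 + 1000) × 0.979248 − 1000 = 968.281 − 1000 = -31.72‰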